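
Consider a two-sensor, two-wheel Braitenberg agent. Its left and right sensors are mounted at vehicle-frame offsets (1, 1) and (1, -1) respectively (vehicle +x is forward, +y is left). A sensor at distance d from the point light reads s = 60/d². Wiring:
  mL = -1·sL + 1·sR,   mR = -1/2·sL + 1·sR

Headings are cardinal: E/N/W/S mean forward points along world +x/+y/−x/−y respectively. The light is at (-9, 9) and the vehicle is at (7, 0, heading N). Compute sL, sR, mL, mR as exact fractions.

60/289 60/353 -3840/102017 6750/102017

left sensor world pos  = (6, 1); dL² = 289
right sensor world pos = (8, 1); dR² = 353
sL = 60/289 = 60/289
sR = 60/353 = 60/353
mL = -1·sL + 1·sR = -3840/102017
mR = -1/2·sL + 1·sR = 6750/102017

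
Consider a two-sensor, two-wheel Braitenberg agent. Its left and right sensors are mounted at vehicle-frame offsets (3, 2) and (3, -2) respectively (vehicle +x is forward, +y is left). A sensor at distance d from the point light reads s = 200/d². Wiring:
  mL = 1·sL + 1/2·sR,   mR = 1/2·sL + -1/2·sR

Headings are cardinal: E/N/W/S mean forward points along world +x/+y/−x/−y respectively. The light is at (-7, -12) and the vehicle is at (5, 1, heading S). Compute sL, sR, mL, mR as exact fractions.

25/37 1 87/74 -6/37

left sensor world pos  = (7, -2); dL² = 296
right sensor world pos = (3, -2); dR² = 200
sL = 200/296 = 25/37
sR = 200/200 = 1
mL = 1·sL + 1/2·sR = 87/74
mR = 1/2·sL + -1/2·sR = -6/37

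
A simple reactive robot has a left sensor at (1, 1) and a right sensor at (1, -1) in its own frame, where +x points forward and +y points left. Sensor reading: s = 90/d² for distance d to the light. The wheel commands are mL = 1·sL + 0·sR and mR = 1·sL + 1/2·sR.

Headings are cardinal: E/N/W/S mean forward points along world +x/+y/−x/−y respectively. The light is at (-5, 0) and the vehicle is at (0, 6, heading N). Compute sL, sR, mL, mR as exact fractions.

18/13 18/17 18/13 423/221

left sensor world pos  = (-1, 7); dL² = 65
right sensor world pos = (1, 7); dR² = 85
sL = 90/65 = 18/13
sR = 90/85 = 18/17
mL = 1·sL + 0·sR = 18/13
mR = 1·sL + 1/2·sR = 423/221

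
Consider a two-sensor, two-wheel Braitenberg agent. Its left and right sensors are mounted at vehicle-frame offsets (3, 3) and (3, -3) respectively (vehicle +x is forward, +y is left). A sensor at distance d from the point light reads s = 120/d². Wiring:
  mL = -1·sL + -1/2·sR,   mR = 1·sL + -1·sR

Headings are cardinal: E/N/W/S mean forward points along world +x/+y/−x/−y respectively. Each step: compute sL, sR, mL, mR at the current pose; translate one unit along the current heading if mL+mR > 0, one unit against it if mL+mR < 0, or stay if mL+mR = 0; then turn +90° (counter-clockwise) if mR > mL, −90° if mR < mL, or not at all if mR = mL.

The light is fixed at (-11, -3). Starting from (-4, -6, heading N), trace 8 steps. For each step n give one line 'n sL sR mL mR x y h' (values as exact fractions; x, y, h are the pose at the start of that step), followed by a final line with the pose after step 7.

n=0: pose=(-4,-6,N); sL=15/2, sR=6/5; mL=-81/10, mR=63/10; mL+mR=-9/5 → advance -1; mR−mL=72/5 → turn +1·90°
n=1: pose=(-4,-7,W); sL=24/13, sR=120/17; mL=-1188/221, mR=-1152/221; mL+mR=-180/17 → advance -1; mR−mL=36/221 → turn +1·90°
n=2: pose=(-3,-7,S); sL=12/17, sR=60/37; mL=-954/629, mR=-576/629; mL+mR=-90/37 → advance -1; mR−mL=378/629 → turn +1·90°
n=3: pose=(-3,-6,E); sL=120/121, sR=120/157; mL=-26100/18997, mR=4320/18997; mL+mR=-180/157 → advance -1; mR−mL=30420/18997 → turn +1·90°
n=4: pose=(-4,-6,N); sL=15/2, sR=6/5; mL=-81/10, mR=63/10; mL+mR=-9/5 → advance -1; mR−mL=72/5 → turn +1·90°
n=5: pose=(-4,-7,W); sL=24/13, sR=120/17; mL=-1188/221, mR=-1152/221; mL+mR=-180/17 → advance -1; mR−mL=36/221 → turn +1·90°
n=6: pose=(-3,-7,S); sL=12/17, sR=60/37; mL=-954/629, mR=-576/629; mL+mR=-90/37 → advance -1; mR−mL=378/629 → turn +1·90°
n=7: pose=(-3,-6,E); sL=120/121, sR=120/157; mL=-26100/18997, mR=4320/18997; mL+mR=-180/157 → advance -1; mR−mL=30420/18997 → turn +1·90°

0 15/2 6/5 -81/10 63/10 -4 -6 N
1 24/13 120/17 -1188/221 -1152/221 -4 -7 W
2 12/17 60/37 -954/629 -576/629 -3 -7 S
3 120/121 120/157 -26100/18997 4320/18997 -3 -6 E
4 15/2 6/5 -81/10 63/10 -4 -6 N
5 24/13 120/17 -1188/221 -1152/221 -4 -7 W
6 12/17 60/37 -954/629 -576/629 -3 -7 S
7 120/121 120/157 -26100/18997 4320/18997 -3 -6 E
final -4 -6 N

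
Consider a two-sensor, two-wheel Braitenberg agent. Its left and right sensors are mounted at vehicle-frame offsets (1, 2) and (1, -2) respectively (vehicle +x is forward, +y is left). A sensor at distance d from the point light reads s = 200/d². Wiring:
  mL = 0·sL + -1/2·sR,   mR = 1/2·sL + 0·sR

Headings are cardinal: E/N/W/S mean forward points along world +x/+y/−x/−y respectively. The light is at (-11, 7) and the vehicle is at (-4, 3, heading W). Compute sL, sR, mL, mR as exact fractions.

25/9 5 -5/2 25/18

left sensor world pos  = (-5, 1); dL² = 72
right sensor world pos = (-5, 5); dR² = 40
sL = 200/72 = 25/9
sR = 200/40 = 5
mL = 0·sL + -1/2·sR = -5/2
mR = 1/2·sL + 0·sR = 25/18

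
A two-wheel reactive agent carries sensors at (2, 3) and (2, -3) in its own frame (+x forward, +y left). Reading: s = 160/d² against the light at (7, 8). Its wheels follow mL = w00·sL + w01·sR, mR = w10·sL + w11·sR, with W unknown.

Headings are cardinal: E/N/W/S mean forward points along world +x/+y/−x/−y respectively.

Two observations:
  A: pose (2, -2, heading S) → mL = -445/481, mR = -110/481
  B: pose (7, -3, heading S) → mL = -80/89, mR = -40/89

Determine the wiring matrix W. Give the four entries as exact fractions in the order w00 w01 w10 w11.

-1/2 -1/2 1/2 -1

obs A: pose=(2,-2,S) → sL=40/37, sR=10/13, mL=-445/481, mR=-110/481
obs B: pose=(7,-3,S) → sL=80/89, sR=80/89, mL=-80/89, mR=-40/89
sensor matrix S = [[40/37, 10/13], [80/89, 80/89]]; det S = 12000/42809
solve [mL_A; mL_B] = S·[w00; w01] and [mR_A; mR_B] = S·[w10; w11]:
  w00 = -1/2, w01 = -1/2, w10 = 1/2, w11 = -1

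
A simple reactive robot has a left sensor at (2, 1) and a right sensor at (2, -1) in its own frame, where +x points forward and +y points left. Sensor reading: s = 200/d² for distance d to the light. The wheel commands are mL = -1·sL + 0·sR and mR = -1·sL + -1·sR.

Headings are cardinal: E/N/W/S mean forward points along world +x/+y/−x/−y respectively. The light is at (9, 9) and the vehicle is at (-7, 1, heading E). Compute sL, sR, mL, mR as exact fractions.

left sensor world pos  = (-5, 2); dL² = 245
right sensor world pos = (-5, 0); dR² = 277
sL = 200/245 = 40/49
sR = 200/277 = 200/277
mL = -1·sL + 0·sR = -40/49
mR = -1·sL + -1·sR = -20880/13573

40/49 200/277 -40/49 -20880/13573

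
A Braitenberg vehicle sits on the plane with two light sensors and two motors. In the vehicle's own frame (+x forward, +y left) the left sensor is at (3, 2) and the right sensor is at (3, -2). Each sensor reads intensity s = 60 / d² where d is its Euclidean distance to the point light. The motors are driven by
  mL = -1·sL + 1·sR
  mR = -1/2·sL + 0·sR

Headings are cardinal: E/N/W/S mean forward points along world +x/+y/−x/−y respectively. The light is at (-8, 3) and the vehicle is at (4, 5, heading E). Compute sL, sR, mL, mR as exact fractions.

60/241 4/15 64/3615 -30/241

left sensor world pos  = (7, 7); dL² = 241
right sensor world pos = (7, 3); dR² = 225
sL = 60/241 = 60/241
sR = 60/225 = 4/15
mL = -1·sL + 1·sR = 64/3615
mR = -1/2·sL + 0·sR = -30/241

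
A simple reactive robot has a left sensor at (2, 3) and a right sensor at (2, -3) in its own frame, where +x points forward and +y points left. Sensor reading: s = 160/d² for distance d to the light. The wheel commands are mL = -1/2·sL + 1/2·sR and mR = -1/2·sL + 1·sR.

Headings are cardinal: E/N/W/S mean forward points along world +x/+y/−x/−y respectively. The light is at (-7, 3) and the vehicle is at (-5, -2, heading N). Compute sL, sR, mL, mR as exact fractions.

left sensor world pos  = (-8, 0); dL² = 10
right sensor world pos = (-2, 0); dR² = 34
sL = 160/10 = 16
sR = 160/34 = 80/17
mL = -1/2·sL + 1/2·sR = -96/17
mR = -1/2·sL + 1·sR = -56/17

16 80/17 -96/17 -56/17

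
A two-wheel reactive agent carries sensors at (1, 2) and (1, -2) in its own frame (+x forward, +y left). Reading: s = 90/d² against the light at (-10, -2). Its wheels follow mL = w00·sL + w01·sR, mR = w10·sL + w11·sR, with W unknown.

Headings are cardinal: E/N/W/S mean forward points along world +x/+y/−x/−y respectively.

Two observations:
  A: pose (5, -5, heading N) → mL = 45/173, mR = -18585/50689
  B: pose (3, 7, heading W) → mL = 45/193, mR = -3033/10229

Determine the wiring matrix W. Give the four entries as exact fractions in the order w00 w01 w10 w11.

1/2 0 -1 1/2

obs A: pose=(5,-5,N) → sL=90/173, sR=90/293, mL=45/173, mR=-18585/50689
obs B: pose=(3,7,W) → sL=90/193, sR=18/53, mL=45/193, mR=-3033/10229
sensor matrix S = [[90/173, 90/293], [90/193, 18/53]]; det S = 17340480/518497781
solve [mL_A; mL_B] = S·[w00; w01] and [mR_A; mR_B] = S·[w10; w11]:
  w00 = 1/2, w01 = 0, w10 = -1, w11 = 1/2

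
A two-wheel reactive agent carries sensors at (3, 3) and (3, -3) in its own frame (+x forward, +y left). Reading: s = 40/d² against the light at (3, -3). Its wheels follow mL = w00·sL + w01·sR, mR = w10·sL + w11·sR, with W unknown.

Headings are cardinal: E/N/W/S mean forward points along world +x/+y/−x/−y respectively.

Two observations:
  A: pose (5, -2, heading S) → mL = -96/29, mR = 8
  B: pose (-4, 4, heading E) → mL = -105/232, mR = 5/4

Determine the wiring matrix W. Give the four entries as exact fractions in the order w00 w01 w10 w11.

obs A: pose=(5,-2,S) → sL=40/29, sR=8, mL=-96/29, mR=8
obs B: pose=(-4,4,E) → sL=10/29, sR=5/4, mL=-105/232, mR=5/4
sensor matrix S = [[40/29, 8], [10/29, 5/4]]; det S = -30/29
solve [mL_A; mL_B] = S·[w00; w01] and [mR_A; mR_B] = S·[w10; w11]:
  w00 = 1/2, w01 = -1/2, w10 = 0, w11 = 1

1/2 -1/2 0 1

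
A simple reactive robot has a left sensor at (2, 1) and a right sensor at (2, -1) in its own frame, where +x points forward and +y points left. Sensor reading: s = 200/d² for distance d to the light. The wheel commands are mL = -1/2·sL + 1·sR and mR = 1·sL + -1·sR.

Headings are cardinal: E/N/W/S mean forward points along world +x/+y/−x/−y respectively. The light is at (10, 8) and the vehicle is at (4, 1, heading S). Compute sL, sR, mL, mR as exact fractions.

100/53 20/13 410/689 240/689

left sensor world pos  = (5, -1); dL² = 106
right sensor world pos = (3, -1); dR² = 130
sL = 200/106 = 100/53
sR = 200/130 = 20/13
mL = -1/2·sL + 1·sR = 410/689
mR = 1·sL + -1·sR = 240/689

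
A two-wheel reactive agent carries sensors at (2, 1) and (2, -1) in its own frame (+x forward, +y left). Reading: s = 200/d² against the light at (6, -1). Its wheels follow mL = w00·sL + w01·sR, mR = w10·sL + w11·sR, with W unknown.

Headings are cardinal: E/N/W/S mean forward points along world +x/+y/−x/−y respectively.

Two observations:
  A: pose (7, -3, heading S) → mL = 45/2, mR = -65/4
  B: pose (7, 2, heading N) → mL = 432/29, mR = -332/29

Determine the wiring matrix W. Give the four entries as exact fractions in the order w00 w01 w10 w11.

1 1 -1 -1/2

obs A: pose=(7,-3,S) → sL=10, sR=25/2, mL=45/2, mR=-65/4
obs B: pose=(7,2,N) → sL=8, sR=200/29, mL=432/29, mR=-332/29
sensor matrix S = [[10, 25/2], [8, 200/29]]; det S = -900/29
solve [mL_A; mL_B] = S·[w00; w01] and [mR_A; mR_B] = S·[w10; w11]:
  w00 = 1, w01 = 1, w10 = -1, w11 = -1/2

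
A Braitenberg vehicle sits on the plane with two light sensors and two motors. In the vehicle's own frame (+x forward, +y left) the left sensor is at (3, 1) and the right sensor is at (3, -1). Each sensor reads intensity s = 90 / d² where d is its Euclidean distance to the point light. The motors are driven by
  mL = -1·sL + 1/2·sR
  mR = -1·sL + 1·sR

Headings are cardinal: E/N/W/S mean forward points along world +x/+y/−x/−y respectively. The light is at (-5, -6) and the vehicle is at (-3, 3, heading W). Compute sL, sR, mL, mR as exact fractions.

left sensor world pos  = (-6, 2); dL² = 65
right sensor world pos = (-6, 4); dR² = 101
sL = 90/65 = 18/13
sR = 90/101 = 90/101
mL = -1·sL + 1/2·sR = -1233/1313
mR = -1·sL + 1·sR = -648/1313

18/13 90/101 -1233/1313 -648/1313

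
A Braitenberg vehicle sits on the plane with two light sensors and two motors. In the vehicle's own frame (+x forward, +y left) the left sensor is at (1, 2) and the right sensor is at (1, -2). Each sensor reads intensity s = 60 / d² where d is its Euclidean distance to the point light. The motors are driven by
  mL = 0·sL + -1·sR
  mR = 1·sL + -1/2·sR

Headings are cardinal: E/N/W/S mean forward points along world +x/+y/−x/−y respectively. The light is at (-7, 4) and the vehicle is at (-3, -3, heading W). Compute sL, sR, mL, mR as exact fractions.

left sensor world pos  = (-4, -5); dL² = 90
right sensor world pos = (-4, -1); dR² = 34
sL = 60/90 = 2/3
sR = 60/34 = 30/17
mL = 0·sL + -1·sR = -30/17
mR = 1·sL + -1/2·sR = -11/51

2/3 30/17 -30/17 -11/51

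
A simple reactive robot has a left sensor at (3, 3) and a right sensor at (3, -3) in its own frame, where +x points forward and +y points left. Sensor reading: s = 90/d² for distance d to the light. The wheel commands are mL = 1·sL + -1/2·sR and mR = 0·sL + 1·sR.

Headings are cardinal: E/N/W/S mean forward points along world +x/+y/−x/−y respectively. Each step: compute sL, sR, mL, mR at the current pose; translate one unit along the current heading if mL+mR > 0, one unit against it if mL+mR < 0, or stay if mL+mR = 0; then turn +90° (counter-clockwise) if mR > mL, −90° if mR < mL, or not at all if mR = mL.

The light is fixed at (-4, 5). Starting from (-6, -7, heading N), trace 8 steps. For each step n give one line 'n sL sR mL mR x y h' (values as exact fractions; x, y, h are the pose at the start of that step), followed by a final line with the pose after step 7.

n=0: pose=(-6,-7,N); sL=45/53, sR=45/41; mL=1305/4346, mR=45/41; mL+mR=6075/4346 → advance +1; mR−mL=3465/4346 → turn +1·90°
n=1: pose=(-6,-6,W); sL=90/221, sR=90/89; mL=-1935/19669, mR=90/89; mL+mR=17955/19669 → advance +1; mR−mL=21825/19669 → turn +1·90°
n=2: pose=(-7,-6,S); sL=45/98, sR=45/116; mL=3015/11368, mR=45/116; mL+mR=7425/11368 → advance +1; mR−mL=1395/11368 → turn +1·90°
n=3: pose=(-7,-7,E); sL=10/9, sR=2/5; mL=41/45, mR=2/5; mL+mR=59/45 → advance +1; mR−mL=-23/45 → turn -1·90°
n=4: pose=(-6,-7,S); sL=45/113, sR=9/25; mL=1233/5650, mR=9/25; mL+mR=3267/5650 → advance +1; mR−mL=801/5650 → turn +1·90°
n=5: pose=(-6,-8,E); sL=90/101, sR=90/257; mL=18585/25957, mR=90/257; mL+mR=27675/25957 → advance +1; mR−mL=-9495/25957 → turn -1·90°
n=6: pose=(-5,-8,S); sL=9/26, sR=45/136; mL=639/3536, mR=45/136; mL+mR=1809/3536 → advance +1; mR−mL=531/3536 → turn +1·90°
n=7: pose=(-5,-9,E); sL=18/25, sR=90/293; mL=4149/7325, mR=90/293; mL+mR=6399/7325 → advance +1; mR−mL=-1899/7325 → turn -1·90°

0 45/53 45/41 1305/4346 45/41 -6 -7 N
1 90/221 90/89 -1935/19669 90/89 -6 -6 W
2 45/98 45/116 3015/11368 45/116 -7 -6 S
3 10/9 2/5 41/45 2/5 -7 -7 E
4 45/113 9/25 1233/5650 9/25 -6 -7 S
5 90/101 90/257 18585/25957 90/257 -6 -8 E
6 9/26 45/136 639/3536 45/136 -5 -8 S
7 18/25 90/293 4149/7325 90/293 -5 -9 E
final -4 -9 S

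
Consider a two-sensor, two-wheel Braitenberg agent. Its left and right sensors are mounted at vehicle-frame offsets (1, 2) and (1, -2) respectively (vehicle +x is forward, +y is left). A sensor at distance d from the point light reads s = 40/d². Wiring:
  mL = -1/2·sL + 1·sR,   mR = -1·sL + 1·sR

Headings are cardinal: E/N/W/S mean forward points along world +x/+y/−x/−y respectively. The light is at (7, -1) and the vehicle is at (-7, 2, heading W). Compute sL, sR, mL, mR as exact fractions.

left sensor world pos  = (-8, 0); dL² = 226
right sensor world pos = (-8, 4); dR² = 250
sL = 40/226 = 20/113
sR = 40/250 = 4/25
mL = -1/2·sL + 1·sR = 202/2825
mR = -1·sL + 1·sR = -48/2825

20/113 4/25 202/2825 -48/2825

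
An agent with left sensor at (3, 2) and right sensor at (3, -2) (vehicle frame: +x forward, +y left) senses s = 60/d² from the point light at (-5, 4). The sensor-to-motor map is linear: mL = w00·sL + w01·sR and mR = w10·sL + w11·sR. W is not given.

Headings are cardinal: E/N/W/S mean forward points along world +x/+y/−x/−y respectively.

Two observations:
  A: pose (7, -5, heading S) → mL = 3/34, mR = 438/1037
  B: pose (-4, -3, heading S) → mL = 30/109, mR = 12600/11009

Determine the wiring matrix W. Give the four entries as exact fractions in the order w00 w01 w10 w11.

obs A: pose=(7,-5,S) → sL=3/17, sR=15/61, mL=3/34, mR=438/1037
obs B: pose=(-4,-3,S) → sL=60/109, sR=60/101, mL=30/109, mR=12600/11009
sensor matrix S = [[3/17, 15/61], [60/109, 60/101]]; det S = -348480/11416333
solve [mL_A; mL_B] = S·[w00; w01] and [mR_A; mR_B] = S·[w10; w11]:
  w00 = 1/2, w01 = 0, w10 = 1, w11 = 1

1/2 0 1 1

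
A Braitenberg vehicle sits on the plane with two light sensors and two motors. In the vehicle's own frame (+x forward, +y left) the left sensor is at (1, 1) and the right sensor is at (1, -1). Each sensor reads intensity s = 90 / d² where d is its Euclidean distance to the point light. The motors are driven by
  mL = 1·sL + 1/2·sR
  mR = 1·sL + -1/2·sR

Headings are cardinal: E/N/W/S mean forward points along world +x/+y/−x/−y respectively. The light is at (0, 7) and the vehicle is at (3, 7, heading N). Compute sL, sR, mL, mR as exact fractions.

18 90/17 351/17 261/17

left sensor world pos  = (2, 8); dL² = 5
right sensor world pos = (4, 8); dR² = 17
sL = 90/5 = 18
sR = 90/17 = 90/17
mL = 1·sL + 1/2·sR = 351/17
mR = 1·sL + -1/2·sR = 261/17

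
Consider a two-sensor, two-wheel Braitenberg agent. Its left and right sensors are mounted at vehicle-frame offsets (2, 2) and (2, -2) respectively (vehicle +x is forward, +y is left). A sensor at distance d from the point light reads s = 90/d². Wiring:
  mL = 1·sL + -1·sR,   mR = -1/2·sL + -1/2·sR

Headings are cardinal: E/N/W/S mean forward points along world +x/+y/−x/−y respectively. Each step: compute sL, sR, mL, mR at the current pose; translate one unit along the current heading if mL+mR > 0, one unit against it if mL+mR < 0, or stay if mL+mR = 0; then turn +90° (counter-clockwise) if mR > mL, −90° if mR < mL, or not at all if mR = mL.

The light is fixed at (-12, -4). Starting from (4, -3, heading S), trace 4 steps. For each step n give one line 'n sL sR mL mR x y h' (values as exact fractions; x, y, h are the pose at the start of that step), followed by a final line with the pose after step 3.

n=0: pose=(4,-3,S); sL=18/65, sR=90/197; mL=-2304/12805, mR=-4698/12805; mL+mR=-7002/12805 → advance -1; mR−mL=-2394/12805 → turn -1·90°
n=1: pose=(4,-2,W); sL=45/98, sR=45/106; mL=90/2597, mR=-2295/5194; mL+mR=-2115/5194 → advance -1; mR−mL=-2475/5194 → turn -1·90°
n=2: pose=(5,-2,N); sL=90/241, sR=90/377; mL=12240/90857, mR=-27810/90857; mL+mR=-15570/90857 → advance -1; mR−mL=-40050/90857 → turn -1·90°
n=3: pose=(5,-3,E); sL=9/37, sR=45/181; mL=-36/6697, mR=-1647/6697; mL+mR=-1683/6697 → advance -1; mR−mL=-1611/6697 → turn -1·90°

0 18/65 90/197 -2304/12805 -4698/12805 4 -3 S
1 45/98 45/106 90/2597 -2295/5194 4 -2 W
2 90/241 90/377 12240/90857 -27810/90857 5 -2 N
3 9/37 45/181 -36/6697 -1647/6697 5 -3 E
final 4 -3 S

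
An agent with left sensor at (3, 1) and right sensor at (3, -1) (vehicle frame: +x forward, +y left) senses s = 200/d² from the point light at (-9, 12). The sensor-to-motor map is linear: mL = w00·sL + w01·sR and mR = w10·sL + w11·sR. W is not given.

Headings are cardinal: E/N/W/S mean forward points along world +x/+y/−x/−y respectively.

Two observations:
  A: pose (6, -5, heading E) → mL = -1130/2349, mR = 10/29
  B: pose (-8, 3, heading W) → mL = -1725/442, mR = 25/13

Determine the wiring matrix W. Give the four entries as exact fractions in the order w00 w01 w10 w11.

obs A: pose=(6,-5,E) → sL=10/29, sR=25/81, mL=-1130/2349, mR=10/29
obs B: pose=(-8,3,W) → sL=25/13, sR=50/17, mL=-1725/442, mR=25/13
sensor matrix S = [[10/29, 25/81], [25/13, 50/17]]; det S = 218375/519129
solve [mL_A; mL_B] = S·[w00; w01] and [mR_A; mR_B] = S·[w10; w11]:
  w00 = -1/2, w01 = -1, w10 = 1, w11 = 0

-1/2 -1 1 0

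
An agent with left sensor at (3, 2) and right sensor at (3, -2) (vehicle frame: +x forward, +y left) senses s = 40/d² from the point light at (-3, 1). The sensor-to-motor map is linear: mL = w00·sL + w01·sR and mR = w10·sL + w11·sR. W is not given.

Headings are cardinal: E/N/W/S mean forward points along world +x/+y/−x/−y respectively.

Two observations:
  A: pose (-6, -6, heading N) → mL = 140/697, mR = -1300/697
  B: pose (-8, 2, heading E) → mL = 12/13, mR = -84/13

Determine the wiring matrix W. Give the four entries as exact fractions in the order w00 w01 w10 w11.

obs A: pose=(-6,-6,N) → sL=40/41, sR=40/17, mL=140/697, mR=-1300/697
obs B: pose=(-8,2,E) → sL=40/13, sR=8, mL=12/13, mR=-84/13
sensor matrix S = [[40/41, 40/17], [40/13, 8]]; det S = 5120/9061
solve [mL_A; mL_B] = S·[w00; w01] and [mR_A; mR_B] = S·[w10; w11]:
  w00 = -1, w01 = 1/2, w10 = 1/2, w11 = -1

-1 1/2 1/2 -1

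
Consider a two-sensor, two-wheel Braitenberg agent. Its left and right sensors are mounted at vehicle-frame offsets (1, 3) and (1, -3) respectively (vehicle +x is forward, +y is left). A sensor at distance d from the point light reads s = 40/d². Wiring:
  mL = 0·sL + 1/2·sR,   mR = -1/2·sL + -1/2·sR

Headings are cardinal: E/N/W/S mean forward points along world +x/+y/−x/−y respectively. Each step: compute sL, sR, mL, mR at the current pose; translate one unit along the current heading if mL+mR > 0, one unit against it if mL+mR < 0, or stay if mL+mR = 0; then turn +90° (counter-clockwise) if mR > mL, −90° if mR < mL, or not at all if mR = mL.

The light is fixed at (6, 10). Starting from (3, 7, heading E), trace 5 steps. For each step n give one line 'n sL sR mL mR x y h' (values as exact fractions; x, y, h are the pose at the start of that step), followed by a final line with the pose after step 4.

n=0: pose=(3,7,E); sL=10, sR=1; mL=1/2, mR=-11/2; mL+mR=-5 → advance -1; mR−mL=-6 → turn -1·90°
n=1: pose=(2,7,S); sL=40/17, sR=8/13; mL=4/13, mR=-328/221; mL+mR=-20/17 → advance -1; mR−mL=-396/221 → turn -1·90°
n=2: pose=(2,8,W); sL=4/5, sR=20/13; mL=10/13, mR=-76/65; mL+mR=-2/5 → advance -1; mR−mL=-126/65 → turn -1·90°
n=3: pose=(3,8,N); sL=40/37, sR=40; mL=20, mR=-760/37; mL+mR=-20/37 → advance -1; mR−mL=-1500/37 → turn -1·90°
n=4: pose=(3,7,E); sL=10, sR=1; mL=1/2, mR=-11/2; mL+mR=-5 → advance -1; mR−mL=-6 → turn -1·90°

0 10 1 1/2 -11/2 3 7 E
1 40/17 8/13 4/13 -328/221 2 7 S
2 4/5 20/13 10/13 -76/65 2 8 W
3 40/37 40 20 -760/37 3 8 N
4 10 1 1/2 -11/2 3 7 E
final 2 7 S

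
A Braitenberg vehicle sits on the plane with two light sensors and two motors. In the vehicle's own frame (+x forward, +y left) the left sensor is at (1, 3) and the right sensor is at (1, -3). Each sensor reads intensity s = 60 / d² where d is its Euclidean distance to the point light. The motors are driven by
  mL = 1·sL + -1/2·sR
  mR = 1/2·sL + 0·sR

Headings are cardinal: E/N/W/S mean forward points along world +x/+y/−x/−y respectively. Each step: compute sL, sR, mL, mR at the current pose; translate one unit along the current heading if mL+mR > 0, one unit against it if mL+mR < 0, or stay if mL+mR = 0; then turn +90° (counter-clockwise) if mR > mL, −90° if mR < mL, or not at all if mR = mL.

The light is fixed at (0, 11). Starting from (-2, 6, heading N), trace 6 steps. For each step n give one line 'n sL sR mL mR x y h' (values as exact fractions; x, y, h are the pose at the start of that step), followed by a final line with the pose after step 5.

0 60/41 60/17 -210/697 30/41 -2 6 N
1 30/29 6 -57/29 15/29 -2 7 W
2 60/29 60/41 1590/1189 30/29 -1 7 S
3 15/17 15/2 -195/68 15/34 -1 6 W
4 4/3 4/3 2/3 2/3 0 6 S
5 30/29 30/29 15/29 15/29 0 5 S
final 0 4 S

n=0: pose=(-2,6,N); sL=60/41, sR=60/17; mL=-210/697, mR=30/41; mL+mR=300/697 → advance +1; mR−mL=720/697 → turn +1·90°
n=1: pose=(-2,7,W); sL=30/29, sR=6; mL=-57/29, mR=15/29; mL+mR=-42/29 → advance -1; mR−mL=72/29 → turn +1·90°
n=2: pose=(-1,7,S); sL=60/29, sR=60/41; mL=1590/1189, mR=30/29; mL+mR=2820/1189 → advance +1; mR−mL=-360/1189 → turn -1·90°
n=3: pose=(-1,6,W); sL=15/17, sR=15/2; mL=-195/68, mR=15/34; mL+mR=-165/68 → advance -1; mR−mL=225/68 → turn +1·90°
n=4: pose=(0,6,S); sL=4/3, sR=4/3; mL=2/3, mR=2/3; mL+mR=4/3 → advance +1; mR−mL=0 → turn +0·90°
n=5: pose=(0,5,S); sL=30/29, sR=30/29; mL=15/29, mR=15/29; mL+mR=30/29 → advance +1; mR−mL=0 → turn +0·90°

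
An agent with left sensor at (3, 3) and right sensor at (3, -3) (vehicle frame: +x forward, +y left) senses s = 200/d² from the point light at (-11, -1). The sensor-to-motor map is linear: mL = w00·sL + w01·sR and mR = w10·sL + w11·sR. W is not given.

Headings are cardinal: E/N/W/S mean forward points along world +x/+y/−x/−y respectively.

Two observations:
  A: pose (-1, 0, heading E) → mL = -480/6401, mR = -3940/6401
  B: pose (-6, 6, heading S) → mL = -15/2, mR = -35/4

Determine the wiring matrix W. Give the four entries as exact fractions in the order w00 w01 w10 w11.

1 -1 1/2 -1

obs A: pose=(-1,0,E) → sL=40/37, sR=200/173, mL=-480/6401, mR=-3940/6401
obs B: pose=(-6,6,S) → sL=5/2, sR=10, mL=-15/2, mR=-35/4
sensor matrix S = [[40/37, 200/173], [5/2, 10]]; det S = 50700/6401
solve [mL_A; mL_B] = S·[w00; w01] and [mR_A; mR_B] = S·[w10; w11]:
  w00 = 1, w01 = -1, w10 = 1/2, w11 = -1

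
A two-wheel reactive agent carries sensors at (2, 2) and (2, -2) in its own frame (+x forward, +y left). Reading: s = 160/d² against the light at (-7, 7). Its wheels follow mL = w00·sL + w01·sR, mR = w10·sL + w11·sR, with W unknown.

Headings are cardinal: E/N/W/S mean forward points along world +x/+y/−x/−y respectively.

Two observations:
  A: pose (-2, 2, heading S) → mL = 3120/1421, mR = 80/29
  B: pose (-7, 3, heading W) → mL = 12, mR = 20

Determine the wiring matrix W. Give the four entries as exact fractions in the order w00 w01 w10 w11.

1/2 1/2 0 1

obs A: pose=(-2,2,S) → sL=80/49, sR=80/29, mL=3120/1421, mR=80/29
obs B: pose=(-7,3,W) → sL=4, sR=20, mL=12, mR=20
sensor matrix S = [[80/49, 80/29], [4, 20]]; det S = 30720/1421
solve [mL_A; mL_B] = S·[w00; w01] and [mR_A; mR_B] = S·[w10; w11]:
  w00 = 1/2, w01 = 1/2, w10 = 0, w11 = 1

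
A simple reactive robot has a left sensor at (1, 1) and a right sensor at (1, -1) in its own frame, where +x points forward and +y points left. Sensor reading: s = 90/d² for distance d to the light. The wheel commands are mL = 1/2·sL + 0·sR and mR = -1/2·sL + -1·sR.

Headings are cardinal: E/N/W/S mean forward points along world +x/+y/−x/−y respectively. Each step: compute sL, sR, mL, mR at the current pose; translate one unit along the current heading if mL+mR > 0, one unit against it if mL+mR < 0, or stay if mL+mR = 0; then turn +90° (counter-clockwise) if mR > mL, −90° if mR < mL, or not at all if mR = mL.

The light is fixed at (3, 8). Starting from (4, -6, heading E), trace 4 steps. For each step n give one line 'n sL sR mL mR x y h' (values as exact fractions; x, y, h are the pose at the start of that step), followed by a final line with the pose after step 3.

0 90/173 90/229 45/173 -25875/39617 4 -6 E
1 45/113 45/113 45/226 -135/226 3 -6 S
2 90/197 18/29 45/197 -4851/5713 3 -5 W
3 5/8 45/74 5/16 -545/592 4 -5 N
final 4 -6 E

n=0: pose=(4,-6,E); sL=90/173, sR=90/229; mL=45/173, mR=-25875/39617; mL+mR=-90/229 → advance -1; mR−mL=-36180/39617 → turn -1·90°
n=1: pose=(3,-6,S); sL=45/113, sR=45/113; mL=45/226, mR=-135/226; mL+mR=-45/113 → advance -1; mR−mL=-90/113 → turn -1·90°
n=2: pose=(3,-5,W); sL=90/197, sR=18/29; mL=45/197, mR=-4851/5713; mL+mR=-18/29 → advance -1; mR−mL=-6156/5713 → turn -1·90°
n=3: pose=(4,-5,N); sL=5/8, sR=45/74; mL=5/16, mR=-545/592; mL+mR=-45/74 → advance -1; mR−mL=-365/296 → turn -1·90°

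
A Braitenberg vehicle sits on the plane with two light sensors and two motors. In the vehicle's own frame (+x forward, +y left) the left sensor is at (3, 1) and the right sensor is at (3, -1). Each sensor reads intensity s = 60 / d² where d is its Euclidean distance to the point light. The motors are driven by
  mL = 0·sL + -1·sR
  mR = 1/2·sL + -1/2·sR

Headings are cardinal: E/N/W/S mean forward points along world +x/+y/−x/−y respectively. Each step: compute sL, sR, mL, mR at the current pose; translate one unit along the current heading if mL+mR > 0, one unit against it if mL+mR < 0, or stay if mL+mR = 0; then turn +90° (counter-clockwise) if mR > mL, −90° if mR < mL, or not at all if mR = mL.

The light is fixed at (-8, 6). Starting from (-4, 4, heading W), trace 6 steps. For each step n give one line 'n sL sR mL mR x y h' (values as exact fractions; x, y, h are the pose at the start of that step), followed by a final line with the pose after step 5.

0 6 30 -30 -12 -4 4 W
1 60/61 60/41 -60/41 -600/2501 -3 4 S
2 15/16 15/17 -15/17 15/544 -3 5 E
3 60/13 60/29 -60/29 480/377 -4 5 N
4 6 30 -30 -12 -4 4 W
5 60/61 60/41 -60/41 -600/2501 -3 4 S
final -3 5 E

n=0: pose=(-4,4,W); sL=6, sR=30; mL=-30, mR=-12; mL+mR=-42 → advance -1; mR−mL=18 → turn +1·90°
n=1: pose=(-3,4,S); sL=60/61, sR=60/41; mL=-60/41, mR=-600/2501; mL+mR=-4260/2501 → advance -1; mR−mL=3060/2501 → turn +1·90°
n=2: pose=(-3,5,E); sL=15/16, sR=15/17; mL=-15/17, mR=15/544; mL+mR=-465/544 → advance -1; mR−mL=495/544 → turn +1·90°
n=3: pose=(-4,5,N); sL=60/13, sR=60/29; mL=-60/29, mR=480/377; mL+mR=-300/377 → advance -1; mR−mL=1260/377 → turn +1·90°
n=4: pose=(-4,4,W); sL=6, sR=30; mL=-30, mR=-12; mL+mR=-42 → advance -1; mR−mL=18 → turn +1·90°
n=5: pose=(-3,4,S); sL=60/61, sR=60/41; mL=-60/41, mR=-600/2501; mL+mR=-4260/2501 → advance -1; mR−mL=3060/2501 → turn +1·90°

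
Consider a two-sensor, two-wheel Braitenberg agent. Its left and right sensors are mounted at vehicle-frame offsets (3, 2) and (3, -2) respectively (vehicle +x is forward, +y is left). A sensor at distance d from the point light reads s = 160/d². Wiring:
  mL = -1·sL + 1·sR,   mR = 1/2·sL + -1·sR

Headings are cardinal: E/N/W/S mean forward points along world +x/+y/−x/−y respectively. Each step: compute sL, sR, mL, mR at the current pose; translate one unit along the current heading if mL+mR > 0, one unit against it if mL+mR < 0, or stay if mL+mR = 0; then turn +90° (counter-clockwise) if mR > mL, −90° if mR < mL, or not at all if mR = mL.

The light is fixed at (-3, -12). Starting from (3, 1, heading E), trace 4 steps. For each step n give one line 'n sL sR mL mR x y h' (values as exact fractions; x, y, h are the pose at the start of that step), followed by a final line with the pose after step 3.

n=0: pose=(3,1,E); sL=80/153, sR=80/101; mL=4160/15453, mR=-8200/15453; mL+mR=-40/153 → advance -1; mR−mL=-4120/5151 → turn -1·90°
n=1: pose=(2,1,S); sL=160/149, sR=160/109; mL=6400/16241, mR=-15120/16241; mL+mR=-80/149 → advance -1; mR−mL=-21520/16241 → turn -1·90°
n=2: pose=(2,2,W); sL=40/37, sR=8/13; mL=-224/481, mR=-36/481; mL+mR=-20/37 → advance -1; mR−mL=188/481 → turn +1·90°
n=3: pose=(3,2,S); sL=32/37, sR=160/137; mL=1536/5069, mR=-3728/5069; mL+mR=-16/37 → advance -1; mR−mL=-5264/5069 → turn -1·90°

0 80/153 80/101 4160/15453 -8200/15453 3 1 E
1 160/149 160/109 6400/16241 -15120/16241 2 1 S
2 40/37 8/13 -224/481 -36/481 2 2 W
3 32/37 160/137 1536/5069 -3728/5069 3 2 S
final 3 3 W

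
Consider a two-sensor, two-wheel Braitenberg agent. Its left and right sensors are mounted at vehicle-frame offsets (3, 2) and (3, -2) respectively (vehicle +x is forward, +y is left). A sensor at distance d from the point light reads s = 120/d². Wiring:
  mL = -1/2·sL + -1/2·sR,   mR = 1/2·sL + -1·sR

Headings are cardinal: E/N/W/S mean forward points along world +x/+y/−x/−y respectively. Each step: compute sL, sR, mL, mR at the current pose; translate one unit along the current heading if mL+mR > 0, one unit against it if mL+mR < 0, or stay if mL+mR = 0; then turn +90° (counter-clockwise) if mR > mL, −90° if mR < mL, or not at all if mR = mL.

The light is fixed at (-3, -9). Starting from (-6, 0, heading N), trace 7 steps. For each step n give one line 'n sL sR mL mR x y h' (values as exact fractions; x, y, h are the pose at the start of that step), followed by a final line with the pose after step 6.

0 120/169 24/29 -3768/4901 -2316/4901 -6 0 N
1 5/3 15/17 -65/51 -5/102 -6 -1 W
2 24/5 120/41 -792/205 -108/205 -5 -1 S
3 60/61 12/5 -516/305 -582/305 -5 0 E
4 120/37 120/61 -5880/2257 -780/2257 -6 0 S
5 5/6 15/8 -65/48 -35/24 -6 1 E
6 120/53 24/17 -1656/901 -252/901 -7 1 S
final -7 2 E

n=0: pose=(-6,0,N); sL=120/169, sR=24/29; mL=-3768/4901, mR=-2316/4901; mL+mR=-36/29 → advance -1; mR−mL=1452/4901 → turn +1·90°
n=1: pose=(-6,-1,W); sL=5/3, sR=15/17; mL=-65/51, mR=-5/102; mL+mR=-45/34 → advance -1; mR−mL=125/102 → turn +1·90°
n=2: pose=(-5,-1,S); sL=24/5, sR=120/41; mL=-792/205, mR=-108/205; mL+mR=-180/41 → advance -1; mR−mL=684/205 → turn +1·90°
n=3: pose=(-5,0,E); sL=60/61, sR=12/5; mL=-516/305, mR=-582/305; mL+mR=-18/5 → advance -1; mR−mL=-66/305 → turn -1·90°
n=4: pose=(-6,0,S); sL=120/37, sR=120/61; mL=-5880/2257, mR=-780/2257; mL+mR=-180/61 → advance -1; mR−mL=5100/2257 → turn +1·90°
n=5: pose=(-6,1,E); sL=5/6, sR=15/8; mL=-65/48, mR=-35/24; mL+mR=-45/16 → advance -1; mR−mL=-5/48 → turn -1·90°
n=6: pose=(-7,1,S); sL=120/53, sR=24/17; mL=-1656/901, mR=-252/901; mL+mR=-36/17 → advance -1; mR−mL=1404/901 → turn +1·90°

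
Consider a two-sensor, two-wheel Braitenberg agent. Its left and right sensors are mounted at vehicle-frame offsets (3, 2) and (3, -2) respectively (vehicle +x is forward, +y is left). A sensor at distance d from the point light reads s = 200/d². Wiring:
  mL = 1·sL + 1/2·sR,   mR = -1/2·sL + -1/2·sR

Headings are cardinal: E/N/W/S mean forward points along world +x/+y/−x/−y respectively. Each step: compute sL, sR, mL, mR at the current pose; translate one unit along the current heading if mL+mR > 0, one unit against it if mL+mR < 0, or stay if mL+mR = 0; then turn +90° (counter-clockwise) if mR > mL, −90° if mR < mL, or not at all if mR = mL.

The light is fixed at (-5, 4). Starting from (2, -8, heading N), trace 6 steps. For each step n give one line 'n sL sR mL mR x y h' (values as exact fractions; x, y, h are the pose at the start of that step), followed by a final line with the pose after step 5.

0 100/53 100/81 10750/4293 -6700/4293 2 -8 N
1 200/181 200/269 71900/48689 -45000/48689 2 -7 E
2 25/37 25/29 2375/2146 -825/1073 3 -7 S
3 200/221 8/5 1884/1105 -1384/1105 3 -8 W
4 100/53 100/81 10750/4293 -6700/4293 2 -8 N
5 200/181 200/269 71900/48689 -45000/48689 2 -7 E
final 3 -7 S

n=0: pose=(2,-8,N); sL=100/53, sR=100/81; mL=10750/4293, mR=-6700/4293; mL+mR=50/53 → advance +1; mR−mL=-17450/4293 → turn -1·90°
n=1: pose=(2,-7,E); sL=200/181, sR=200/269; mL=71900/48689, mR=-45000/48689; mL+mR=100/181 → advance +1; mR−mL=-116900/48689 → turn -1·90°
n=2: pose=(3,-7,S); sL=25/37, sR=25/29; mL=2375/2146, mR=-825/1073; mL+mR=25/74 → advance +1; mR−mL=-4025/2146 → turn -1·90°
n=3: pose=(3,-8,W); sL=200/221, sR=8/5; mL=1884/1105, mR=-1384/1105; mL+mR=100/221 → advance +1; mR−mL=-3268/1105 → turn -1·90°
n=4: pose=(2,-8,N); sL=100/53, sR=100/81; mL=10750/4293, mR=-6700/4293; mL+mR=50/53 → advance +1; mR−mL=-17450/4293 → turn -1·90°
n=5: pose=(2,-7,E); sL=200/181, sR=200/269; mL=71900/48689, mR=-45000/48689; mL+mR=100/181 → advance +1; mR−mL=-116900/48689 → turn -1·90°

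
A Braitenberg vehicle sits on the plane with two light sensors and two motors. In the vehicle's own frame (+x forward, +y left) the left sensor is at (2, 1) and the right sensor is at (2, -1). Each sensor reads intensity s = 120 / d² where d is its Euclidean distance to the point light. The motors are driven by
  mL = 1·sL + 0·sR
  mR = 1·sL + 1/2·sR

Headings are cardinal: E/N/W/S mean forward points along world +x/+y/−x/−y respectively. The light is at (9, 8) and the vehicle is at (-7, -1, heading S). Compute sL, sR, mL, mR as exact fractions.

60/173 12/41 60/173 3498/7093

left sensor world pos  = (-6, -3); dL² = 346
right sensor world pos = (-8, -3); dR² = 410
sL = 120/346 = 60/173
sR = 120/410 = 12/41
mL = 1·sL + 0·sR = 60/173
mR = 1·sL + 1/2·sR = 3498/7093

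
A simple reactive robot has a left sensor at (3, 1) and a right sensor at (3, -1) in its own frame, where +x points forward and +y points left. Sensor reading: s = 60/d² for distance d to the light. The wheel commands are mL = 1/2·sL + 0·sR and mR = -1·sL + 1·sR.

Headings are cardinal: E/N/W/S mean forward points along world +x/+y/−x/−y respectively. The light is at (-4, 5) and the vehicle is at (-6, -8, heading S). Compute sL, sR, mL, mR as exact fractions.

left sensor world pos  = (-5, -11); dL² = 257
right sensor world pos = (-7, -11); dR² = 265
sL = 60/257 = 60/257
sR = 60/265 = 12/53
mL = 1/2·sL + 0·sR = 30/257
mR = -1·sL + 1·sR = -96/13621

60/257 12/53 30/257 -96/13621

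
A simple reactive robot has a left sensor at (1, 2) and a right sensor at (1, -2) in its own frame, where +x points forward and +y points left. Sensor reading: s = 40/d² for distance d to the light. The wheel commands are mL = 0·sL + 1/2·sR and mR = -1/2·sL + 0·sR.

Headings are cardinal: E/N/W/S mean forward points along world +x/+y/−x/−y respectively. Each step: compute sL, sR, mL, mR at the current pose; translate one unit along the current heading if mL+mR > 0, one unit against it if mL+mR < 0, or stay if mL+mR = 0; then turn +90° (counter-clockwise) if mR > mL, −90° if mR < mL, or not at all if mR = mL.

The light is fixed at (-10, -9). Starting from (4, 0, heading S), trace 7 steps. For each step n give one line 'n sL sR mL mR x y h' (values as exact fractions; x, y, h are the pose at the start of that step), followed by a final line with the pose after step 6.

0 1/8 5/26 5/52 -1/16 4 0 S
1 8/41 40/269 20/269 -4/41 4 -1 W
2 4/25 4/37 2/37 -2/25 5 -1 N
3 40/337 40/281 20/281 -20/337 5 -2 E
4 1/9 5/29 5/58 -1/18 6 -2 S
5 40/241 40/289 20/289 -20/241 6 -3 W
6 20/137 4/41 2/41 -10/137 7 -3 N
final 7 -4 E

n=0: pose=(4,0,S); sL=1/8, sR=5/26; mL=5/52, mR=-1/16; mL+mR=7/208 → advance +1; mR−mL=-33/208 → turn -1·90°
n=1: pose=(4,-1,W); sL=8/41, sR=40/269; mL=20/269, mR=-4/41; mL+mR=-256/11029 → advance -1; mR−mL=-1896/11029 → turn -1·90°
n=2: pose=(5,-1,N); sL=4/25, sR=4/37; mL=2/37, mR=-2/25; mL+mR=-24/925 → advance -1; mR−mL=-124/925 → turn -1·90°
n=3: pose=(5,-2,E); sL=40/337, sR=40/281; mL=20/281, mR=-20/337; mL+mR=1120/94697 → advance +1; mR−mL=-12360/94697 → turn -1·90°
n=4: pose=(6,-2,S); sL=1/9, sR=5/29; mL=5/58, mR=-1/18; mL+mR=8/261 → advance +1; mR−mL=-37/261 → turn -1·90°
n=5: pose=(6,-3,W); sL=40/241, sR=40/289; mL=20/289, mR=-20/241; mL+mR=-960/69649 → advance -1; mR−mL=-10600/69649 → turn -1·90°
n=6: pose=(7,-3,N); sL=20/137, sR=4/41; mL=2/41, mR=-10/137; mL+mR=-136/5617 → advance -1; mR−mL=-684/5617 → turn -1·90°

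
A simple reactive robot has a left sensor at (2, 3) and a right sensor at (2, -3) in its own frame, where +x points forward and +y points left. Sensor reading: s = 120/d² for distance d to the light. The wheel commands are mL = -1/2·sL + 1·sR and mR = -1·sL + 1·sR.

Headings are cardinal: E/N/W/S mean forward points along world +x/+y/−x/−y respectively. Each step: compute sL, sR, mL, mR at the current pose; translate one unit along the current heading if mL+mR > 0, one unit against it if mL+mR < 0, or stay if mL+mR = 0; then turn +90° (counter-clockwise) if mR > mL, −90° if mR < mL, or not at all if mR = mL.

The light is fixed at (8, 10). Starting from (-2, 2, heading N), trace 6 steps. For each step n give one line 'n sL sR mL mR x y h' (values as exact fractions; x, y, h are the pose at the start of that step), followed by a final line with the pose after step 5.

0 24/41 24/17 780/697 576/697 -2 2 N
1 3/2 30/41 -3/164 -63/82 -2 3 E
2 24/29 120/277 156/8033 -3168/8033 -3 3 S
3 12/25 60/89 966/2225 432/2225 -3 4 W
4 120/241 120/97 23100/23377 17280/23377 -4 4 N
5 15/13 30/41 165/1066 -225/533 -4 5 E
final -5 5 S

n=0: pose=(-2,2,N); sL=24/41, sR=24/17; mL=780/697, mR=576/697; mL+mR=1356/697 → advance +1; mR−mL=-12/41 → turn -1·90°
n=1: pose=(-2,3,E); sL=3/2, sR=30/41; mL=-3/164, mR=-63/82; mL+mR=-129/164 → advance -1; mR−mL=-3/4 → turn -1·90°
n=2: pose=(-3,3,S); sL=24/29, sR=120/277; mL=156/8033, mR=-3168/8033; mL+mR=-3012/8033 → advance -1; mR−mL=-12/29 → turn -1·90°
n=3: pose=(-3,4,W); sL=12/25, sR=60/89; mL=966/2225, mR=432/2225; mL+mR=1398/2225 → advance +1; mR−mL=-6/25 → turn -1·90°
n=4: pose=(-4,4,N); sL=120/241, sR=120/97; mL=23100/23377, mR=17280/23377; mL+mR=40380/23377 → advance +1; mR−mL=-60/241 → turn -1·90°
n=5: pose=(-4,5,E); sL=15/13, sR=30/41; mL=165/1066, mR=-225/533; mL+mR=-285/1066 → advance -1; mR−mL=-15/26 → turn -1·90°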